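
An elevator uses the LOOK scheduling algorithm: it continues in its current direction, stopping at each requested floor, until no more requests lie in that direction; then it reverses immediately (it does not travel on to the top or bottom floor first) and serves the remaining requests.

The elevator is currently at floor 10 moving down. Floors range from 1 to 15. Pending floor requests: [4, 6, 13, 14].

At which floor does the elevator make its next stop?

Answer: 6

Derivation:
Current floor: 10, direction: down
Requests above: [13, 14]
Requests below: [4, 6]
Moving down and requests lie below → nearest below is max([4, 6]) = 6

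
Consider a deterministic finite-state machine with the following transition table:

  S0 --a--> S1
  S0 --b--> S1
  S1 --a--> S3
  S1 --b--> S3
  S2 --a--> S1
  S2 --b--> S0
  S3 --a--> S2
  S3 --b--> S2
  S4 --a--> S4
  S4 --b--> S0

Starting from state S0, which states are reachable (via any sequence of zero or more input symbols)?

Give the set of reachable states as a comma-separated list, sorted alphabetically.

Answer: S0, S1, S2, S3

Derivation:
BFS from S0:
  visit S0: S0--a-->S1 (new), S0--b-->S1 (seen)
  visit S1: S1--a-->S3 (new), S1--b-->S3 (seen)
  visit S3: S3--a-->S2 (new), S3--b-->S2 (seen)
  visit S2: S2--a-->S1 (seen), S2--b-->S0 (seen)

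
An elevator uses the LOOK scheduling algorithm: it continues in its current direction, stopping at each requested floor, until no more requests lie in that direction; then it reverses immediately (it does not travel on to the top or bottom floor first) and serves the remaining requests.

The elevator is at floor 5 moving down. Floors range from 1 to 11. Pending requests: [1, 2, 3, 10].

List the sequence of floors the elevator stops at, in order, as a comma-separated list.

Current: 5, moving DOWN
Serve below first (descending): [3, 2, 1]
Then reverse, serve above (ascending): [10]

Answer: 3, 2, 1, 10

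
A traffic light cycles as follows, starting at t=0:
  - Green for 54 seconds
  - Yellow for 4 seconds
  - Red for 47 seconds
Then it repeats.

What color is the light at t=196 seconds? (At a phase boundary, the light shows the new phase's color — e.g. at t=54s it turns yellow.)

Cycle length = 54 + 4 + 47 = 105s
t = 196, phase_t = 196 mod 105 = 91
91 >= 58 → RED

Answer: red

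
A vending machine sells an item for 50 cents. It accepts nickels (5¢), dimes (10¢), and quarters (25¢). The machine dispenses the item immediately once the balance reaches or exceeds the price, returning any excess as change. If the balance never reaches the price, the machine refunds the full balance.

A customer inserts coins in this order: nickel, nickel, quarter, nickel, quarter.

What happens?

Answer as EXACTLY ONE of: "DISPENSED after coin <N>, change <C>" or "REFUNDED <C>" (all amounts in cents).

Price: 50¢
Coin 1 (nickel, 5¢): balance = 5¢
Coin 2 (nickel, 5¢): balance = 10¢
Coin 3 (quarter, 25¢): balance = 35¢
Coin 4 (nickel, 5¢): balance = 40¢
Coin 5 (quarter, 25¢): balance = 65¢
  → balance >= price → DISPENSE, change = 65 - 50 = 15¢

Answer: DISPENSED after coin 5, change 15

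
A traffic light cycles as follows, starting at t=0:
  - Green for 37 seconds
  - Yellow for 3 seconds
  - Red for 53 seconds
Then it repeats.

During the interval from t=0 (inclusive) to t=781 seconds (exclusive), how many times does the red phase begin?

Cycle = 37+3+53 = 93s
red phase starts at t = k*93 + 40 for k=0,1,2,...
Need k*93+40 < 781 → k < 7.968
k ∈ {0, ..., 7} → 8 starts

Answer: 8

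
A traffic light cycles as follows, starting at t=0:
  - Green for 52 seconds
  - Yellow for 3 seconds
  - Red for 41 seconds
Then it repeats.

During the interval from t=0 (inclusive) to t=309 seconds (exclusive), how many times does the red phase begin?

Answer: 3

Derivation:
Cycle = 52+3+41 = 96s
red phase starts at t = k*96 + 55 for k=0,1,2,...
Need k*96+55 < 309 → k < 2.646
k ∈ {0, ..., 2} → 3 starts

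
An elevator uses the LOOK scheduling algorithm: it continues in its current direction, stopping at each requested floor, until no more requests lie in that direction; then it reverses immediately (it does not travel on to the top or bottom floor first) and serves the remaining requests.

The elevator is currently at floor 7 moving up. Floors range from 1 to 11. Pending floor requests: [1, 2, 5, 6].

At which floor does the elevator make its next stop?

Answer: 6

Derivation:
Current floor: 7, direction: up
Requests above: []
Requests below: [1, 2, 5, 6]
Moving up but no requests above → reverse; nearest below is max([1, 2, 5, 6]) = 6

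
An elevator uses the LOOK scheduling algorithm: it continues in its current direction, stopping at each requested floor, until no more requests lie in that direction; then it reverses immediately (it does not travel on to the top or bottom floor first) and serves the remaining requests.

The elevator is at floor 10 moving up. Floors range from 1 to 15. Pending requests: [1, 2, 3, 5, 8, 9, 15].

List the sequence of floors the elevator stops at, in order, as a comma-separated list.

Answer: 15, 9, 8, 5, 3, 2, 1

Derivation:
Current: 10, moving UP
Serve above first (ascending): [15]
Then reverse, serve below (descending): [9, 8, 5, 3, 2, 1]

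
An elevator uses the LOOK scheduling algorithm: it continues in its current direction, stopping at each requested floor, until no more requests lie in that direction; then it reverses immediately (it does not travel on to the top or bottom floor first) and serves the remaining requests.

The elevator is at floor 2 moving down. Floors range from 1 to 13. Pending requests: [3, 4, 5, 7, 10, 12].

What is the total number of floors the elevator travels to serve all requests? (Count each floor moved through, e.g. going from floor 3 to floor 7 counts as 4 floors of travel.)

Answer: 10

Derivation:
Start at floor 2 moving down, LOOK stop order: [3, 4, 5, 7, 10, 12]
  2 → 3: |3-2| = 1, total = 1
  3 → 4: |4-3| = 1, total = 2
  4 → 5: |5-4| = 1, total = 3
  5 → 7: |7-5| = 2, total = 5
  7 → 10: |10-7| = 3, total = 8
  10 → 12: |12-10| = 2, total = 10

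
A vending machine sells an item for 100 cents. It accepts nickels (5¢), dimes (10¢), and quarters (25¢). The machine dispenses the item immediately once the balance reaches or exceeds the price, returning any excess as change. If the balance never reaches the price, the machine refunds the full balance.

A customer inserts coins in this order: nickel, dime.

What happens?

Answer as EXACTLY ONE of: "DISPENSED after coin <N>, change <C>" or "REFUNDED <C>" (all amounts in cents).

Answer: REFUNDED 15

Derivation:
Price: 100¢
Coin 1 (nickel, 5¢): balance = 5¢
Coin 2 (dime, 10¢): balance = 15¢
All coins inserted, balance 15¢ < price 100¢ → REFUND 15¢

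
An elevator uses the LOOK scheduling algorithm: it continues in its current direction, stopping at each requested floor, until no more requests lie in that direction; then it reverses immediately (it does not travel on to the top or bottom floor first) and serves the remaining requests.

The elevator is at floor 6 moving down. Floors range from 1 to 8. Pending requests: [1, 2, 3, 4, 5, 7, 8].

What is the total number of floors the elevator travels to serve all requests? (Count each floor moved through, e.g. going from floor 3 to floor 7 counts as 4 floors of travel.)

Start at floor 6 moving down, LOOK stop order: [5, 4, 3, 2, 1, 7, 8]
  6 → 5: |5-6| = 1, total = 1
  5 → 4: |4-5| = 1, total = 2
  4 → 3: |3-4| = 1, total = 3
  3 → 2: |2-3| = 1, total = 4
  2 → 1: |1-2| = 1, total = 5
  1 → 7: |7-1| = 6, total = 11
  7 → 8: |8-7| = 1, total = 12

Answer: 12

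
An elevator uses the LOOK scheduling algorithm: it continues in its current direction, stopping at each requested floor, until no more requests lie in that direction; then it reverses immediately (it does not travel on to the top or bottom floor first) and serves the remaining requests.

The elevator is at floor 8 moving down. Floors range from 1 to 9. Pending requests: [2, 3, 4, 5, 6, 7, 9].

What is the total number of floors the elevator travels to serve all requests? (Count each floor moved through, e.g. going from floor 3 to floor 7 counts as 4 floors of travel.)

Answer: 13

Derivation:
Start at floor 8 moving down, LOOK stop order: [7, 6, 5, 4, 3, 2, 9]
  8 → 7: |7-8| = 1, total = 1
  7 → 6: |6-7| = 1, total = 2
  6 → 5: |5-6| = 1, total = 3
  5 → 4: |4-5| = 1, total = 4
  4 → 3: |3-4| = 1, total = 5
  3 → 2: |2-3| = 1, total = 6
  2 → 9: |9-2| = 7, total = 13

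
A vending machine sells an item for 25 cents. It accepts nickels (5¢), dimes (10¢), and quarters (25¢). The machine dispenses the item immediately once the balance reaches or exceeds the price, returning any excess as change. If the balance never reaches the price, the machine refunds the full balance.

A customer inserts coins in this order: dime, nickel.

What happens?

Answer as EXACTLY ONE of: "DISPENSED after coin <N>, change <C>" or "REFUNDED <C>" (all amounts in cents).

Answer: REFUNDED 15

Derivation:
Price: 25¢
Coin 1 (dime, 10¢): balance = 10¢
Coin 2 (nickel, 5¢): balance = 15¢
All coins inserted, balance 15¢ < price 25¢ → REFUND 15¢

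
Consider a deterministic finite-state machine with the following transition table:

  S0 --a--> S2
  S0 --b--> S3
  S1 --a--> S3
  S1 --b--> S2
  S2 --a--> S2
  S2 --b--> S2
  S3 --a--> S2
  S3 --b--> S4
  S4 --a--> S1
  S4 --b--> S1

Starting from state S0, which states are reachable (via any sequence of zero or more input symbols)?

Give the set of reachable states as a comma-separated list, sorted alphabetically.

Answer: S0, S1, S2, S3, S4

Derivation:
BFS from S0:
  visit S0: S0--a-->S2 (new), S0--b-->S3 (new)
  visit S2: S2--a-->S2 (seen), S2--b-->S2 (seen)
  visit S3: S3--a-->S2 (seen), S3--b-->S4 (new)
  visit S4: S4--a-->S1 (new), S4--b-->S1 (seen)
  visit S1: S1--a-->S3 (seen), S1--b-->S2 (seen)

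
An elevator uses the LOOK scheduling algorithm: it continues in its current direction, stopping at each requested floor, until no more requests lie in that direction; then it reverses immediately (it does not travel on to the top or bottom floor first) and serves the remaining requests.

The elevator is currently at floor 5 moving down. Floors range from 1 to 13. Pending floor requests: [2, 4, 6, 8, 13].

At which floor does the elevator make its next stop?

Current floor: 5, direction: down
Requests above: [6, 8, 13]
Requests below: [2, 4]
Moving down and requests lie below → nearest below is max([2, 4]) = 4

Answer: 4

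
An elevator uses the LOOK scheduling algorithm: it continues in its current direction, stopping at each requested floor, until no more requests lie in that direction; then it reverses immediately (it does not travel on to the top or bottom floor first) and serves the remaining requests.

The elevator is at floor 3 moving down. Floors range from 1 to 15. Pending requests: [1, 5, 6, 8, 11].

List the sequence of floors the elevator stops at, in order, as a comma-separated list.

Current: 3, moving DOWN
Serve below first (descending): [1]
Then reverse, serve above (ascending): [5, 6, 8, 11]

Answer: 1, 5, 6, 8, 11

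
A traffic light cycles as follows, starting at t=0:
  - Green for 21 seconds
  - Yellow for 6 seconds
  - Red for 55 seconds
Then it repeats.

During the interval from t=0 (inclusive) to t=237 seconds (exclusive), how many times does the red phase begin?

Answer: 3

Derivation:
Cycle = 21+6+55 = 82s
red phase starts at t = k*82 + 27 for k=0,1,2,...
Need k*82+27 < 237 → k < 2.561
k ∈ {0, ..., 2} → 3 starts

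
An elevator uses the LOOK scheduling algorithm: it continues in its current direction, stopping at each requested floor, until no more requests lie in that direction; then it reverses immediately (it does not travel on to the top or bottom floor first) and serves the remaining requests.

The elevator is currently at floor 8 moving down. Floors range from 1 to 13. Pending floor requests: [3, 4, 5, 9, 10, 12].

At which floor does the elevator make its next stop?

Current floor: 8, direction: down
Requests above: [9, 10, 12]
Requests below: [3, 4, 5]
Moving down and requests lie below → nearest below is max([3, 4, 5]) = 5

Answer: 5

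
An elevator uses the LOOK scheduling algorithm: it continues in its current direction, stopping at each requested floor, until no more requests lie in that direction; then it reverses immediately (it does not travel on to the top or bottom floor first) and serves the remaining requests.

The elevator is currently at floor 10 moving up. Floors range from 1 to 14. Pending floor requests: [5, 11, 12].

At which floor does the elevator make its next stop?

Current floor: 10, direction: up
Requests above: [11, 12]
Requests below: [5]
Moving up and requests lie above → nearest above is min([11, 12]) = 11

Answer: 11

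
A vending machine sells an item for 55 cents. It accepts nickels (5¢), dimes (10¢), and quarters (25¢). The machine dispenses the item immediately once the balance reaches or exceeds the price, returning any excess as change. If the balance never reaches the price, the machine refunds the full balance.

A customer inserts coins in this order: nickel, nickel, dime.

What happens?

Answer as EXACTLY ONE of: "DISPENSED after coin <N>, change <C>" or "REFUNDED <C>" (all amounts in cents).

Answer: REFUNDED 20

Derivation:
Price: 55¢
Coin 1 (nickel, 5¢): balance = 5¢
Coin 2 (nickel, 5¢): balance = 10¢
Coin 3 (dime, 10¢): balance = 20¢
All coins inserted, balance 20¢ < price 55¢ → REFUND 20¢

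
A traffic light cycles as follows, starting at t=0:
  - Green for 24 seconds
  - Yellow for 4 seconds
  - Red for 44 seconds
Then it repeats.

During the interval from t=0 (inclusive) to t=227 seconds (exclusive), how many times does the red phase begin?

Cycle = 24+4+44 = 72s
red phase starts at t = k*72 + 28 for k=0,1,2,...
Need k*72+28 < 227 → k < 2.764
k ∈ {0, ..., 2} → 3 starts

Answer: 3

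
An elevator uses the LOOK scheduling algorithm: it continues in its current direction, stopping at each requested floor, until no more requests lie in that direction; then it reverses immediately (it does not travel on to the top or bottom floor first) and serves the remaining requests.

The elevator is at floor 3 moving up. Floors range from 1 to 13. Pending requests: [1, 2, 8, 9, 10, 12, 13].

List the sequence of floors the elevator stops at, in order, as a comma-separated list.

Current: 3, moving UP
Serve above first (ascending): [8, 9, 10, 12, 13]
Then reverse, serve below (descending): [2, 1]

Answer: 8, 9, 10, 12, 13, 2, 1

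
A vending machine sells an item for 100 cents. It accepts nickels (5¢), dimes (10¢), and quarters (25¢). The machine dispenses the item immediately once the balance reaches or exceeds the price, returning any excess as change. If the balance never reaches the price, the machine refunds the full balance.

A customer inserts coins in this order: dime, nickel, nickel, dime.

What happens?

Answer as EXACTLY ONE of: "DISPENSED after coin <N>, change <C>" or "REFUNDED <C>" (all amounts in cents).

Price: 100¢
Coin 1 (dime, 10¢): balance = 10¢
Coin 2 (nickel, 5¢): balance = 15¢
Coin 3 (nickel, 5¢): balance = 20¢
Coin 4 (dime, 10¢): balance = 30¢
All coins inserted, balance 30¢ < price 100¢ → REFUND 30¢

Answer: REFUNDED 30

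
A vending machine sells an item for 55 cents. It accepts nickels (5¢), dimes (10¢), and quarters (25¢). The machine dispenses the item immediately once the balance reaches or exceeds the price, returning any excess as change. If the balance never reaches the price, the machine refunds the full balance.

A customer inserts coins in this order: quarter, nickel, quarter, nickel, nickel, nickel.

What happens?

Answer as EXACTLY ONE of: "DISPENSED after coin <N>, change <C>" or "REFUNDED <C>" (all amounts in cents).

Price: 55¢
Coin 1 (quarter, 25¢): balance = 25¢
Coin 2 (nickel, 5¢): balance = 30¢
Coin 3 (quarter, 25¢): balance = 55¢
  → balance >= price → DISPENSE, change = 55 - 55 = 0¢

Answer: DISPENSED after coin 3, change 0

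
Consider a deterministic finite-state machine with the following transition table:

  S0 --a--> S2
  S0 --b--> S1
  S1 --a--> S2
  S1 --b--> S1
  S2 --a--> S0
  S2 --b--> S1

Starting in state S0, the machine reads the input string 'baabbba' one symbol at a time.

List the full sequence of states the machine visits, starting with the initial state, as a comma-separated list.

Answer: S0, S1, S2, S0, S1, S1, S1, S2

Derivation:
Start: S0
  read 'b': S0 --b--> S1
  read 'a': S1 --a--> S2
  read 'a': S2 --a--> S0
  read 'b': S0 --b--> S1
  read 'b': S1 --b--> S1
  read 'b': S1 --b--> S1
  read 'a': S1 --a--> S2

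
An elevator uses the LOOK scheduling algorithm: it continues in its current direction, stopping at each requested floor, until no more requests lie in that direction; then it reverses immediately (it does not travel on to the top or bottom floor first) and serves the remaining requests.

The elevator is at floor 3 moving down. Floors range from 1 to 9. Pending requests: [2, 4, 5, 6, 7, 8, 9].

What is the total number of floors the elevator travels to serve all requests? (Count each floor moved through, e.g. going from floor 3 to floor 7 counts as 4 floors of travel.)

Answer: 8

Derivation:
Start at floor 3 moving down, LOOK stop order: [2, 4, 5, 6, 7, 8, 9]
  3 → 2: |2-3| = 1, total = 1
  2 → 4: |4-2| = 2, total = 3
  4 → 5: |5-4| = 1, total = 4
  5 → 6: |6-5| = 1, total = 5
  6 → 7: |7-6| = 1, total = 6
  7 → 8: |8-7| = 1, total = 7
  8 → 9: |9-8| = 1, total = 8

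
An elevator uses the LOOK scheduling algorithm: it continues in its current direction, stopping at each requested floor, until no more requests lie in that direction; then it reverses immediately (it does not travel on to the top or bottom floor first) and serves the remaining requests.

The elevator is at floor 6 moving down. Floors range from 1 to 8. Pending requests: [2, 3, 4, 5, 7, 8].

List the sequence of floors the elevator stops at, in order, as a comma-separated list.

Current: 6, moving DOWN
Serve below first (descending): [5, 4, 3, 2]
Then reverse, serve above (ascending): [7, 8]

Answer: 5, 4, 3, 2, 7, 8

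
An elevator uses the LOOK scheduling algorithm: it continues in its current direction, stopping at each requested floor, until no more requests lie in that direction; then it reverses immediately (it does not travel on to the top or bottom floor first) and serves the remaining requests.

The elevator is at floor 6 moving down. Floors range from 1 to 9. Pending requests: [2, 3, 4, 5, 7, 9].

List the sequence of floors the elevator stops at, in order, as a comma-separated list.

Current: 6, moving DOWN
Serve below first (descending): [5, 4, 3, 2]
Then reverse, serve above (ascending): [7, 9]

Answer: 5, 4, 3, 2, 7, 9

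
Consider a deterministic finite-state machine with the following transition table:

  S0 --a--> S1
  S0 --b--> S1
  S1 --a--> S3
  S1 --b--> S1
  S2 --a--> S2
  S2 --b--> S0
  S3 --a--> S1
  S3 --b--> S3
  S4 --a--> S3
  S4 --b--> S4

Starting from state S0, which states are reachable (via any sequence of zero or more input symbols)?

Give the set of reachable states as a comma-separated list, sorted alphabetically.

Answer: S0, S1, S3

Derivation:
BFS from S0:
  visit S0: S0--a-->S1 (new), S0--b-->S1 (seen)
  visit S1: S1--a-->S3 (new), S1--b-->S1 (seen)
  visit S3: S3--a-->S1 (seen), S3--b-->S3 (seen)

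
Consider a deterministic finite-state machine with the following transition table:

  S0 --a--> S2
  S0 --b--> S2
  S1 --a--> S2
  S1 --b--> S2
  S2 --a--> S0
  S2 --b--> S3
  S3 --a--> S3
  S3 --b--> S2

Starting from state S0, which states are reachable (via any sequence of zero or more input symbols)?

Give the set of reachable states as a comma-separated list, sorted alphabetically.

Answer: S0, S2, S3

Derivation:
BFS from S0:
  visit S0: S0--a-->S2 (new), S0--b-->S2 (seen)
  visit S2: S2--a-->S0 (seen), S2--b-->S3 (new)
  visit S3: S3--a-->S3 (seen), S3--b-->S2 (seen)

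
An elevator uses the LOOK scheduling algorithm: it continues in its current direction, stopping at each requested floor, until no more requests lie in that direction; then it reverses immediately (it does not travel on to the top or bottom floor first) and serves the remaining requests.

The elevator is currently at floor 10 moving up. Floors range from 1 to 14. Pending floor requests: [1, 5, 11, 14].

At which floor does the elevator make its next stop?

Answer: 11

Derivation:
Current floor: 10, direction: up
Requests above: [11, 14]
Requests below: [1, 5]
Moving up and requests lie above → nearest above is min([11, 14]) = 11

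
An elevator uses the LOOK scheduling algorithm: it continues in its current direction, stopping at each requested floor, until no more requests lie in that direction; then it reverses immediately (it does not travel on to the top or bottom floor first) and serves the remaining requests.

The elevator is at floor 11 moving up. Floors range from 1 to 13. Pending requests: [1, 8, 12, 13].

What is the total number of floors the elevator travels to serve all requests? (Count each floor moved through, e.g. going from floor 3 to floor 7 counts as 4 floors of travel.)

Start at floor 11 moving up, LOOK stop order: [12, 13, 8, 1]
  11 → 12: |12-11| = 1, total = 1
  12 → 13: |13-12| = 1, total = 2
  13 → 8: |8-13| = 5, total = 7
  8 → 1: |1-8| = 7, total = 14

Answer: 14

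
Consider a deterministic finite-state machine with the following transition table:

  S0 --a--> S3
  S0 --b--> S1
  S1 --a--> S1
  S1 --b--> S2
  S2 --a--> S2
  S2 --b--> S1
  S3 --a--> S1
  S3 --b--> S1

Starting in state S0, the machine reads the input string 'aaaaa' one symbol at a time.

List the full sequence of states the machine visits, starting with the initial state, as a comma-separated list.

Answer: S0, S3, S1, S1, S1, S1

Derivation:
Start: S0
  read 'a': S0 --a--> S3
  read 'a': S3 --a--> S1
  read 'a': S1 --a--> S1
  read 'a': S1 --a--> S1
  read 'a': S1 --a--> S1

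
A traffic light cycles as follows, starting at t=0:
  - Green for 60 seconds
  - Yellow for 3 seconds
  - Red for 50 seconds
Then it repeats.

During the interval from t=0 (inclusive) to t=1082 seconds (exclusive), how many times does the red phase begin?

Cycle = 60+3+50 = 113s
red phase starts at t = k*113 + 63 for k=0,1,2,...
Need k*113+63 < 1082 → k < 9.018
k ∈ {0, ..., 9} → 10 starts

Answer: 10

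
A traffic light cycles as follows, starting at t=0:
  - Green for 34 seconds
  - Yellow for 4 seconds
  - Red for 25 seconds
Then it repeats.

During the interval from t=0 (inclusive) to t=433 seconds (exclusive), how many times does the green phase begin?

Answer: 7

Derivation:
Cycle = 34+4+25 = 63s
green phase starts at t = k*63 + 0 for k=0,1,2,...
Need k*63+0 < 433 → k < 6.873
k ∈ {0, ..., 6} → 7 starts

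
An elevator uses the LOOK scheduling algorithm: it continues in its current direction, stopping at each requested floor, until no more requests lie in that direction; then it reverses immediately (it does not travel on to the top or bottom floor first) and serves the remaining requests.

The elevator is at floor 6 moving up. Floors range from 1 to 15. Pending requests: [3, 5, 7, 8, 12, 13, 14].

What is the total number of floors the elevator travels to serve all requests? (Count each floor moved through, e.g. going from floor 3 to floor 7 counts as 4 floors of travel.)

Answer: 19

Derivation:
Start at floor 6 moving up, LOOK stop order: [7, 8, 12, 13, 14, 5, 3]
  6 → 7: |7-6| = 1, total = 1
  7 → 8: |8-7| = 1, total = 2
  8 → 12: |12-8| = 4, total = 6
  12 → 13: |13-12| = 1, total = 7
  13 → 14: |14-13| = 1, total = 8
  14 → 5: |5-14| = 9, total = 17
  5 → 3: |3-5| = 2, total = 19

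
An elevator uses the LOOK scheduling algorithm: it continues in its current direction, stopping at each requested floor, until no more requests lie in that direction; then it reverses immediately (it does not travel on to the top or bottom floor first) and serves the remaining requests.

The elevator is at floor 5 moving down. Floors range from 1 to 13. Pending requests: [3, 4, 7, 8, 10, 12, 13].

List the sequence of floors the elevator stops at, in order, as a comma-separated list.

Current: 5, moving DOWN
Serve below first (descending): [4, 3]
Then reverse, serve above (ascending): [7, 8, 10, 12, 13]

Answer: 4, 3, 7, 8, 10, 12, 13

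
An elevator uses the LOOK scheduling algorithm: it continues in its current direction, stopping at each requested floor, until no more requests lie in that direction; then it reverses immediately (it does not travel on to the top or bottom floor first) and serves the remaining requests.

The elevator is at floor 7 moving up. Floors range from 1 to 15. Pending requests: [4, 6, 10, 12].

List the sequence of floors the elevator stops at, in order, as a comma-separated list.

Current: 7, moving UP
Serve above first (ascending): [10, 12]
Then reverse, serve below (descending): [6, 4]

Answer: 10, 12, 6, 4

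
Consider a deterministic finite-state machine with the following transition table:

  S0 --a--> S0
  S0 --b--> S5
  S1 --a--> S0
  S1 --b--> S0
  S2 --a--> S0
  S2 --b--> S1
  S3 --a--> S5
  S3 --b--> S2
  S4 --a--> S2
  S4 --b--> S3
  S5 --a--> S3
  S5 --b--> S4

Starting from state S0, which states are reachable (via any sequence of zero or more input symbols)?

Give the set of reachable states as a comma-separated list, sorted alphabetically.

BFS from S0:
  visit S0: S0--a-->S0 (seen), S0--b-->S5 (new)
  visit S5: S5--a-->S3 (new), S5--b-->S4 (new)
  visit S3: S3--a-->S5 (seen), S3--b-->S2 (new)
  visit S4: S4--a-->S2 (seen), S4--b-->S3 (seen)
  visit S2: S2--a-->S0 (seen), S2--b-->S1 (new)
  visit S1: S1--a-->S0 (seen), S1--b-->S0 (seen)

Answer: S0, S1, S2, S3, S4, S5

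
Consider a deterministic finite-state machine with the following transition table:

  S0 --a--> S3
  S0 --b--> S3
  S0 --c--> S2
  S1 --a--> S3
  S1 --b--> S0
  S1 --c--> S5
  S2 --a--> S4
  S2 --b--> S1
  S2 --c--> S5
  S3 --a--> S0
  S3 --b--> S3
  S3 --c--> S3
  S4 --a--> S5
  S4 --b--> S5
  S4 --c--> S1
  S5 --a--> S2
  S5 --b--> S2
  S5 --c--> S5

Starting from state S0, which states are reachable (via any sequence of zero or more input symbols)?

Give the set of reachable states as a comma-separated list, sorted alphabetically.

BFS from S0:
  visit S0: S0--a-->S3 (new), S0--b-->S3 (seen), S0--c-->S2 (new)
  visit S3: S3--a-->S0 (seen), S3--b-->S3 (seen), S3--c-->S3 (seen)
  visit S2: S2--a-->S4 (new), S2--b-->S1 (new), S2--c-->S5 (new)
  visit S4: S4--a-->S5 (seen), S4--b-->S5 (seen), S4--c-->S1 (seen)
  visit S1: S1--a-->S3 (seen), S1--b-->S0 (seen), S1--c-->S5 (seen)
  visit S5: S5--a-->S2 (seen), S5--b-->S2 (seen), S5--c-->S5 (seen)

Answer: S0, S1, S2, S3, S4, S5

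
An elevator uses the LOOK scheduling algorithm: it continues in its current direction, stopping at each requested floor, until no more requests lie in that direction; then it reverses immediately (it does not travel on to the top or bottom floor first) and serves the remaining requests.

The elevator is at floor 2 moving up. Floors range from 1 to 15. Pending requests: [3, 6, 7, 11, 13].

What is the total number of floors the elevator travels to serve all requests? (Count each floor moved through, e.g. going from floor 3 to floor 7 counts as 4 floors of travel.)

Answer: 11

Derivation:
Start at floor 2 moving up, LOOK stop order: [3, 6, 7, 11, 13]
  2 → 3: |3-2| = 1, total = 1
  3 → 6: |6-3| = 3, total = 4
  6 → 7: |7-6| = 1, total = 5
  7 → 11: |11-7| = 4, total = 9
  11 → 13: |13-11| = 2, total = 11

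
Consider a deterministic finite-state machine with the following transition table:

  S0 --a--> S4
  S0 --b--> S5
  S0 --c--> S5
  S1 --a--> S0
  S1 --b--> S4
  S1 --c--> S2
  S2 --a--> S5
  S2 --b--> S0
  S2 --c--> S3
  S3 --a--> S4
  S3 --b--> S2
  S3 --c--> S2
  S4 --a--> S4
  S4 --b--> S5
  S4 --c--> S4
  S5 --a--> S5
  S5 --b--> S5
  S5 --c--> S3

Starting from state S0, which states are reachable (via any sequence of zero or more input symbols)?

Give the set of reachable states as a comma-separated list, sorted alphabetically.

BFS from S0:
  visit S0: S0--a-->S4 (new), S0--b-->S5 (new), S0--c-->S5 (seen)
  visit S4: S4--a-->S4 (seen), S4--b-->S5 (seen), S4--c-->S4 (seen)
  visit S5: S5--a-->S5 (seen), S5--b-->S5 (seen), S5--c-->S3 (new)
  visit S3: S3--a-->S4 (seen), S3--b-->S2 (new), S3--c-->S2 (seen)
  visit S2: S2--a-->S5 (seen), S2--b-->S0 (seen), S2--c-->S3 (seen)

Answer: S0, S2, S3, S4, S5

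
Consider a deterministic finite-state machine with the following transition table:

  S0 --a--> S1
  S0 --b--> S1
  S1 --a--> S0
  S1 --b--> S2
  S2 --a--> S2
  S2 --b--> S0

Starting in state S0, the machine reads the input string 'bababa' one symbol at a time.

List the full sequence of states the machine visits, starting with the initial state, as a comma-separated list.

Answer: S0, S1, S0, S1, S0, S1, S0

Derivation:
Start: S0
  read 'b': S0 --b--> S1
  read 'a': S1 --a--> S0
  read 'b': S0 --b--> S1
  read 'a': S1 --a--> S0
  read 'b': S0 --b--> S1
  read 'a': S1 --a--> S0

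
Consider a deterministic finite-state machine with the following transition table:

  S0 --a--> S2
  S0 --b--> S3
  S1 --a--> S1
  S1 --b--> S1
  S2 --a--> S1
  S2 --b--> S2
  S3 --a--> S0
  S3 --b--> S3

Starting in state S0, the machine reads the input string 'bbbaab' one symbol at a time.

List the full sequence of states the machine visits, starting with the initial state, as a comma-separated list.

Start: S0
  read 'b': S0 --b--> S3
  read 'b': S3 --b--> S3
  read 'b': S3 --b--> S3
  read 'a': S3 --a--> S0
  read 'a': S0 --a--> S2
  read 'b': S2 --b--> S2

Answer: S0, S3, S3, S3, S0, S2, S2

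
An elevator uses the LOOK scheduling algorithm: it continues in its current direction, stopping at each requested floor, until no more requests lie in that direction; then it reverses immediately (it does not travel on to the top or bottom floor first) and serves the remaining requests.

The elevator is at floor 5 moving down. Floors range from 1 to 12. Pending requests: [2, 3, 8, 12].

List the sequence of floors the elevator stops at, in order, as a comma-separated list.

Current: 5, moving DOWN
Serve below first (descending): [3, 2]
Then reverse, serve above (ascending): [8, 12]

Answer: 3, 2, 8, 12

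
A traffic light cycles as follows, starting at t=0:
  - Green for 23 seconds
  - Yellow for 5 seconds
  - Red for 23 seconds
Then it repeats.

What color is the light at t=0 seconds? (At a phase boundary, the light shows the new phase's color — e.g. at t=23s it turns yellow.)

Answer: green

Derivation:
Cycle length = 23 + 5 + 23 = 51s
t = 0, phase_t = 0 mod 51 = 0
0 < 23 (green end) → GREEN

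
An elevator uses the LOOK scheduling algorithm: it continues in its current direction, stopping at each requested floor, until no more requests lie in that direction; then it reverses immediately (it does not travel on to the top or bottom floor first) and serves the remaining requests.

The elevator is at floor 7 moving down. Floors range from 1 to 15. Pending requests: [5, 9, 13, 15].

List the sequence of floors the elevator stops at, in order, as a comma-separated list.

Current: 7, moving DOWN
Serve below first (descending): [5]
Then reverse, serve above (ascending): [9, 13, 15]

Answer: 5, 9, 13, 15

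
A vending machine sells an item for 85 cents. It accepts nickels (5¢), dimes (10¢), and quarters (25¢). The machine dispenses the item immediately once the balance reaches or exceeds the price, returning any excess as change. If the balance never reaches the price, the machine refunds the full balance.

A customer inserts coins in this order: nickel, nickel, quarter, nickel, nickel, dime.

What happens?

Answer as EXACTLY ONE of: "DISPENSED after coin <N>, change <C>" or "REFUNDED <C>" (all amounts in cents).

Answer: REFUNDED 55

Derivation:
Price: 85¢
Coin 1 (nickel, 5¢): balance = 5¢
Coin 2 (nickel, 5¢): balance = 10¢
Coin 3 (quarter, 25¢): balance = 35¢
Coin 4 (nickel, 5¢): balance = 40¢
Coin 5 (nickel, 5¢): balance = 45¢
Coin 6 (dime, 10¢): balance = 55¢
All coins inserted, balance 55¢ < price 85¢ → REFUND 55¢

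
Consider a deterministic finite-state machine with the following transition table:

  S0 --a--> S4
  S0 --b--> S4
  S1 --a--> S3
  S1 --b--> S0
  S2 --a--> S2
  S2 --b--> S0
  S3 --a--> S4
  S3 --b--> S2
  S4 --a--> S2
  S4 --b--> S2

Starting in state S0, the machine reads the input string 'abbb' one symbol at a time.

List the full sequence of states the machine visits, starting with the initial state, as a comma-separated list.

Start: S0
  read 'a': S0 --a--> S4
  read 'b': S4 --b--> S2
  read 'b': S2 --b--> S0
  read 'b': S0 --b--> S4

Answer: S0, S4, S2, S0, S4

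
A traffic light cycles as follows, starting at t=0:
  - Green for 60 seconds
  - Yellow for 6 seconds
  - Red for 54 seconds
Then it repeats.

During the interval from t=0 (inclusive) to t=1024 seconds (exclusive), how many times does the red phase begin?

Answer: 8

Derivation:
Cycle = 60+6+54 = 120s
red phase starts at t = k*120 + 66 for k=0,1,2,...
Need k*120+66 < 1024 → k < 7.983
k ∈ {0, ..., 7} → 8 starts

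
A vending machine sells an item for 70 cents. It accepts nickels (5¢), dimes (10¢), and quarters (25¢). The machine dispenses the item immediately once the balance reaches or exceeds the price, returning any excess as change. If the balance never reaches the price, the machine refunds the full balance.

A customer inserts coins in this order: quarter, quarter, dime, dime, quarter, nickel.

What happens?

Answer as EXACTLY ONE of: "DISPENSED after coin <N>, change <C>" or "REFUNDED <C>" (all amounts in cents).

Answer: DISPENSED after coin 4, change 0

Derivation:
Price: 70¢
Coin 1 (quarter, 25¢): balance = 25¢
Coin 2 (quarter, 25¢): balance = 50¢
Coin 3 (dime, 10¢): balance = 60¢
Coin 4 (dime, 10¢): balance = 70¢
  → balance >= price → DISPENSE, change = 70 - 70 = 0¢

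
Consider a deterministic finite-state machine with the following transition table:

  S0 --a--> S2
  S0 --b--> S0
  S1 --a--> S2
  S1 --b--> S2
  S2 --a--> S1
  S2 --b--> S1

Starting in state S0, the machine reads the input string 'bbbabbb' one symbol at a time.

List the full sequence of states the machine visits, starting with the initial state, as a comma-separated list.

Start: S0
  read 'b': S0 --b--> S0
  read 'b': S0 --b--> S0
  read 'b': S0 --b--> S0
  read 'a': S0 --a--> S2
  read 'b': S2 --b--> S1
  read 'b': S1 --b--> S2
  read 'b': S2 --b--> S1

Answer: S0, S0, S0, S0, S2, S1, S2, S1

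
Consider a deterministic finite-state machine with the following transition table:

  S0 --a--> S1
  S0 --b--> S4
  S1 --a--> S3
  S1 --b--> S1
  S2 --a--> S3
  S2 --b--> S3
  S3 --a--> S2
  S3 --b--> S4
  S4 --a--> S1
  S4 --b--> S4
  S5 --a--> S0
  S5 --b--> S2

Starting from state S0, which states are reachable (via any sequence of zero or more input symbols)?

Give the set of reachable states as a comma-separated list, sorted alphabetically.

BFS from S0:
  visit S0: S0--a-->S1 (new), S0--b-->S4 (new)
  visit S1: S1--a-->S3 (new), S1--b-->S1 (seen)
  visit S4: S4--a-->S1 (seen), S4--b-->S4 (seen)
  visit S3: S3--a-->S2 (new), S3--b-->S4 (seen)
  visit S2: S2--a-->S3 (seen), S2--b-->S3 (seen)

Answer: S0, S1, S2, S3, S4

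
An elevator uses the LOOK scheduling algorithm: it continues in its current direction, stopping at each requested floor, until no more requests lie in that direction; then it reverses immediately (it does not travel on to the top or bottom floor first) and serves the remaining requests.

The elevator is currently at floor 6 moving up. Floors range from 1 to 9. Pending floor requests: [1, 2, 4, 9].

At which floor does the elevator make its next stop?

Current floor: 6, direction: up
Requests above: [9]
Requests below: [1, 2, 4]
Moving up and requests lie above → nearest above is min([9]) = 9

Answer: 9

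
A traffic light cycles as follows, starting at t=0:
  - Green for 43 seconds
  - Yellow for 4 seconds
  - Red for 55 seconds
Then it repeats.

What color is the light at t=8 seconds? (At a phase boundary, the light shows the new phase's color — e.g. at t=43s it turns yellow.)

Cycle length = 43 + 4 + 55 = 102s
t = 8, phase_t = 8 mod 102 = 8
8 < 43 (green end) → GREEN

Answer: green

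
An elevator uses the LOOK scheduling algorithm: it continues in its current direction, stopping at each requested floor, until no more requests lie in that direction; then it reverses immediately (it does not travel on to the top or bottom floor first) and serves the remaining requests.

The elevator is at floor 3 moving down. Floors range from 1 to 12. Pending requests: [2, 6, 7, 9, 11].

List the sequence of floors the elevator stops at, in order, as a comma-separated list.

Current: 3, moving DOWN
Serve below first (descending): [2]
Then reverse, serve above (ascending): [6, 7, 9, 11]

Answer: 2, 6, 7, 9, 11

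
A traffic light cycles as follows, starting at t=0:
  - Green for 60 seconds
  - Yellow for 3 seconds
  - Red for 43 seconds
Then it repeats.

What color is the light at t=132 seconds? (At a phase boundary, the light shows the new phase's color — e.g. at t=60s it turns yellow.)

Answer: green

Derivation:
Cycle length = 60 + 3 + 43 = 106s
t = 132, phase_t = 132 mod 106 = 26
26 < 60 (green end) → GREEN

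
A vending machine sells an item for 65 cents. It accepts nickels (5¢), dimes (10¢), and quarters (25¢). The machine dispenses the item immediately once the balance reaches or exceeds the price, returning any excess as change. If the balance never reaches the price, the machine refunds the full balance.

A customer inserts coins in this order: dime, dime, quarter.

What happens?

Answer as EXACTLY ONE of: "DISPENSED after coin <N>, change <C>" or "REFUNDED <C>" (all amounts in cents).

Price: 65¢
Coin 1 (dime, 10¢): balance = 10¢
Coin 2 (dime, 10¢): balance = 20¢
Coin 3 (quarter, 25¢): balance = 45¢
All coins inserted, balance 45¢ < price 65¢ → REFUND 45¢

Answer: REFUNDED 45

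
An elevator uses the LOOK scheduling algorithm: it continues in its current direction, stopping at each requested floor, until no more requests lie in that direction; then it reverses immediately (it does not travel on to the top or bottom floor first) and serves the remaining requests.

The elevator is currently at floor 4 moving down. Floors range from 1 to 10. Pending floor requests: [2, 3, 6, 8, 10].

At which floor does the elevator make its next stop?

Answer: 3

Derivation:
Current floor: 4, direction: down
Requests above: [6, 8, 10]
Requests below: [2, 3]
Moving down and requests lie below → nearest below is max([2, 3]) = 3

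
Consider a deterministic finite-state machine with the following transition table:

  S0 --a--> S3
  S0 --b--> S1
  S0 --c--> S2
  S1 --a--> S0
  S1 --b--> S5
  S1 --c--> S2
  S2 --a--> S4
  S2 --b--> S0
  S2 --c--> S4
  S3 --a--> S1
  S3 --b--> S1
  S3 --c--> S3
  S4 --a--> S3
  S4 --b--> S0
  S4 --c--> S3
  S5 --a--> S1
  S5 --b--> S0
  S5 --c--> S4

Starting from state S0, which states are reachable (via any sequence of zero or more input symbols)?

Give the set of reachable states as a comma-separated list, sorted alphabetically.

BFS from S0:
  visit S0: S0--a-->S3 (new), S0--b-->S1 (new), S0--c-->S2 (new)
  visit S3: S3--a-->S1 (seen), S3--b-->S1 (seen), S3--c-->S3 (seen)
  visit S1: S1--a-->S0 (seen), S1--b-->S5 (new), S1--c-->S2 (seen)
  visit S2: S2--a-->S4 (new), S2--b-->S0 (seen), S2--c-->S4 (seen)
  visit S5: S5--a-->S1 (seen), S5--b-->S0 (seen), S5--c-->S4 (seen)
  visit S4: S4--a-->S3 (seen), S4--b-->S0 (seen), S4--c-->S3 (seen)

Answer: S0, S1, S2, S3, S4, S5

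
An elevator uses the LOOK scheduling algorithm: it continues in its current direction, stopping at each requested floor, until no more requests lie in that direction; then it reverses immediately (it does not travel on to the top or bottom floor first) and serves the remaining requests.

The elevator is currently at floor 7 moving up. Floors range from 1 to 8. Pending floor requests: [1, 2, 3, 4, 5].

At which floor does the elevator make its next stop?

Current floor: 7, direction: up
Requests above: []
Requests below: [1, 2, 3, 4, 5]
Moving up but no requests above → reverse; nearest below is max([1, 2, 3, 4, 5]) = 5

Answer: 5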